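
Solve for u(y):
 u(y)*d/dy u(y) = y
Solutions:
 u(y) = -sqrt(C1 + y^2)
 u(y) = sqrt(C1 + y^2)


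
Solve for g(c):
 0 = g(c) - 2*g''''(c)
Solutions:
 g(c) = C1*exp(-2^(3/4)*c/2) + C2*exp(2^(3/4)*c/2) + C3*sin(2^(3/4)*c/2) + C4*cos(2^(3/4)*c/2)


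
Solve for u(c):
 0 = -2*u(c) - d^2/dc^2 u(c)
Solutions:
 u(c) = C1*sin(sqrt(2)*c) + C2*cos(sqrt(2)*c)


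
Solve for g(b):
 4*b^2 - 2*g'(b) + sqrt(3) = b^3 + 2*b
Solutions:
 g(b) = C1 - b^4/8 + 2*b^3/3 - b^2/2 + sqrt(3)*b/2


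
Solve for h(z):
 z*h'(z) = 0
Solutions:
 h(z) = C1


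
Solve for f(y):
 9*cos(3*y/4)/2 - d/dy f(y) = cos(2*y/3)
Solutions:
 f(y) = C1 - 3*sin(2*y/3)/2 + 6*sin(3*y/4)


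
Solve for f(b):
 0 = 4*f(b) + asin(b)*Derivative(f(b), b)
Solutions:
 f(b) = C1*exp(-4*Integral(1/asin(b), b))


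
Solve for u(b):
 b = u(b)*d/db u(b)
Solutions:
 u(b) = -sqrt(C1 + b^2)
 u(b) = sqrt(C1 + b^2)


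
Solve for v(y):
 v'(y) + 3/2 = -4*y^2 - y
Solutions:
 v(y) = C1 - 4*y^3/3 - y^2/2 - 3*y/2


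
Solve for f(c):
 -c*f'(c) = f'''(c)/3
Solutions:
 f(c) = C1 + Integral(C2*airyai(-3^(1/3)*c) + C3*airybi(-3^(1/3)*c), c)


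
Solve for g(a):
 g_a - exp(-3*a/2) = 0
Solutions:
 g(a) = C1 - 2*exp(-3*a/2)/3


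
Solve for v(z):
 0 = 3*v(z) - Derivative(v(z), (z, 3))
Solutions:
 v(z) = C3*exp(3^(1/3)*z) + (C1*sin(3^(5/6)*z/2) + C2*cos(3^(5/6)*z/2))*exp(-3^(1/3)*z/2)


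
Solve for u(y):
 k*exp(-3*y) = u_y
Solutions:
 u(y) = C1 - k*exp(-3*y)/3


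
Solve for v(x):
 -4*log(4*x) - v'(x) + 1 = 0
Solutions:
 v(x) = C1 - 4*x*log(x) - x*log(256) + 5*x


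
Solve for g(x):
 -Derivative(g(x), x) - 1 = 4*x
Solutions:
 g(x) = C1 - 2*x^2 - x


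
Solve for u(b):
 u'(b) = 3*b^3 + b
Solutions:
 u(b) = C1 + 3*b^4/4 + b^2/2


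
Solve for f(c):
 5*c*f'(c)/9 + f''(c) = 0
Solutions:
 f(c) = C1 + C2*erf(sqrt(10)*c/6)


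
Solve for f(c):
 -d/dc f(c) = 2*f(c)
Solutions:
 f(c) = C1*exp(-2*c)


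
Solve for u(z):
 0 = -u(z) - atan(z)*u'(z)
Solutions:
 u(z) = C1*exp(-Integral(1/atan(z), z))


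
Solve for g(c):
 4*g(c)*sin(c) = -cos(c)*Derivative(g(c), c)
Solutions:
 g(c) = C1*cos(c)^4


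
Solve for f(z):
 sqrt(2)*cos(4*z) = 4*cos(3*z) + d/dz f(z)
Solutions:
 f(z) = C1 - 4*sin(3*z)/3 + sqrt(2)*sin(4*z)/4


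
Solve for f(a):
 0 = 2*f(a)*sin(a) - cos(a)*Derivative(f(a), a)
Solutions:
 f(a) = C1/cos(a)^2


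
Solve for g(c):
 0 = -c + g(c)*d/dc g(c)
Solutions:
 g(c) = -sqrt(C1 + c^2)
 g(c) = sqrt(C1 + c^2)


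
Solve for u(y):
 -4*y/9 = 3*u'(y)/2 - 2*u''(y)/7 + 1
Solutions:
 u(y) = C1 + C2*exp(21*y/4) - 4*y^2/27 - 410*y/567


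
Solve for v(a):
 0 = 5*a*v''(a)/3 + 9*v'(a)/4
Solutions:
 v(a) = C1 + C2/a^(7/20)


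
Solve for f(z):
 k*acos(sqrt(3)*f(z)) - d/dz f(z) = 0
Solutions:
 Integral(1/acos(sqrt(3)*_y), (_y, f(z))) = C1 + k*z


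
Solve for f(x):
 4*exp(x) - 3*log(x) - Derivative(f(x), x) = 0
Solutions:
 f(x) = C1 - 3*x*log(x) + 3*x + 4*exp(x)


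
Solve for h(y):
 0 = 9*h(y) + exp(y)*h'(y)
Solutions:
 h(y) = C1*exp(9*exp(-y))


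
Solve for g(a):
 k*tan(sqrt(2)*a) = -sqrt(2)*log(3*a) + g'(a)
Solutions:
 g(a) = C1 + sqrt(2)*a*(log(a) - 1) + sqrt(2)*a*log(3) - sqrt(2)*k*log(cos(sqrt(2)*a))/2


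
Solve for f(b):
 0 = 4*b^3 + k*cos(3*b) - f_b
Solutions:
 f(b) = C1 + b^4 + k*sin(3*b)/3


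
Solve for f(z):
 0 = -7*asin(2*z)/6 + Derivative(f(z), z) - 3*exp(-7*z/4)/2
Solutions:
 f(z) = C1 + 7*z*asin(2*z)/6 + 7*sqrt(1 - 4*z^2)/12 - 6*exp(-7*z/4)/7


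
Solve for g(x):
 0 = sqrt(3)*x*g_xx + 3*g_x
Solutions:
 g(x) = C1 + C2*x^(1 - sqrt(3))


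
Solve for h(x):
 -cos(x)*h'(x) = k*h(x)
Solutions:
 h(x) = C1*exp(k*(log(sin(x) - 1) - log(sin(x) + 1))/2)


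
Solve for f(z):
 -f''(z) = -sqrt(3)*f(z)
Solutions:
 f(z) = C1*exp(-3^(1/4)*z) + C2*exp(3^(1/4)*z)


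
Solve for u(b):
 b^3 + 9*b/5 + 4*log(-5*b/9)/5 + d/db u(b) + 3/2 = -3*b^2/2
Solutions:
 u(b) = C1 - b^4/4 - b^3/2 - 9*b^2/10 - 4*b*log(-b)/5 + b*(-8*log(5) - 7 + 16*log(3))/10


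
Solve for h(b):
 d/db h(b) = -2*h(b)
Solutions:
 h(b) = C1*exp(-2*b)


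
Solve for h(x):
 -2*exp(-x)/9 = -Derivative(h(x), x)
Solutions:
 h(x) = C1 - 2*exp(-x)/9


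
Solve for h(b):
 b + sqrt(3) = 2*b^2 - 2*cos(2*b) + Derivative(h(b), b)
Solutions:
 h(b) = C1 - 2*b^3/3 + b^2/2 + sqrt(3)*b + sin(2*b)


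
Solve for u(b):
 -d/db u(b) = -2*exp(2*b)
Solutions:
 u(b) = C1 + exp(2*b)


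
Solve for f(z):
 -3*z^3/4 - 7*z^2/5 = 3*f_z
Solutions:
 f(z) = C1 - z^4/16 - 7*z^3/45


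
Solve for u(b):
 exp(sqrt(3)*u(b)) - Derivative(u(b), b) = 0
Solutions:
 u(b) = sqrt(3)*(2*log(-1/(C1 + b)) - log(3))/6


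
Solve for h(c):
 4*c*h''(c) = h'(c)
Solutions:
 h(c) = C1 + C2*c^(5/4)


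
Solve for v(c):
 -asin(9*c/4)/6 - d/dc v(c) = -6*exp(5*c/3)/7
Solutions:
 v(c) = C1 - c*asin(9*c/4)/6 - sqrt(16 - 81*c^2)/54 + 18*exp(5*c/3)/35


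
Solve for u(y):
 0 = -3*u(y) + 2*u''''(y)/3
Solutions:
 u(y) = C1*exp(-2^(3/4)*sqrt(3)*y/2) + C2*exp(2^(3/4)*sqrt(3)*y/2) + C3*sin(2^(3/4)*sqrt(3)*y/2) + C4*cos(2^(3/4)*sqrt(3)*y/2)


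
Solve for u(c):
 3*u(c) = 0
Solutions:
 u(c) = 0


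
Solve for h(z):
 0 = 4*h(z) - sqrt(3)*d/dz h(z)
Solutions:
 h(z) = C1*exp(4*sqrt(3)*z/3)


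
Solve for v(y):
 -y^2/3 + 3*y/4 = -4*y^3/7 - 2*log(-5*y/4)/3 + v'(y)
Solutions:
 v(y) = C1 + y^4/7 - y^3/9 + 3*y^2/8 + 2*y*log(-y)/3 + 2*y*(-2*log(2) - 1 + log(5))/3


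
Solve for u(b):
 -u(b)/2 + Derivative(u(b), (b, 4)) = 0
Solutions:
 u(b) = C1*exp(-2^(3/4)*b/2) + C2*exp(2^(3/4)*b/2) + C3*sin(2^(3/4)*b/2) + C4*cos(2^(3/4)*b/2)


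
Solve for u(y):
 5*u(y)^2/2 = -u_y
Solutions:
 u(y) = 2/(C1 + 5*y)


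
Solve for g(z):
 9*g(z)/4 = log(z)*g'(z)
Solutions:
 g(z) = C1*exp(9*li(z)/4)


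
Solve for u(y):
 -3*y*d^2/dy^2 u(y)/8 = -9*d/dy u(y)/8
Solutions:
 u(y) = C1 + C2*y^4


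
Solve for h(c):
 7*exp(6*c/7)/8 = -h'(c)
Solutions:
 h(c) = C1 - 49*exp(6*c/7)/48


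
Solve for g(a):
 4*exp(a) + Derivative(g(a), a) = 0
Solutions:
 g(a) = C1 - 4*exp(a)


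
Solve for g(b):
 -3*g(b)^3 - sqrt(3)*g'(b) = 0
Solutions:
 g(b) = -sqrt(2)*sqrt(-1/(C1 - sqrt(3)*b))/2
 g(b) = sqrt(2)*sqrt(-1/(C1 - sqrt(3)*b))/2


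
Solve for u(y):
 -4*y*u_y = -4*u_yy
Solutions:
 u(y) = C1 + C2*erfi(sqrt(2)*y/2)


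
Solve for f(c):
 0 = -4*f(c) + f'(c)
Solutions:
 f(c) = C1*exp(4*c)


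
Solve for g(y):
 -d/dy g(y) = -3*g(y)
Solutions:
 g(y) = C1*exp(3*y)


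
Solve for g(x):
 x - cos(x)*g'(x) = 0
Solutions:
 g(x) = C1 + Integral(x/cos(x), x)


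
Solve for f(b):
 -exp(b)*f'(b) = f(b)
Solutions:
 f(b) = C1*exp(exp(-b))


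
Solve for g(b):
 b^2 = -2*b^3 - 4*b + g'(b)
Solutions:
 g(b) = C1 + b^4/2 + b^3/3 + 2*b^2


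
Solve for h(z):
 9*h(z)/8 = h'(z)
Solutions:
 h(z) = C1*exp(9*z/8)


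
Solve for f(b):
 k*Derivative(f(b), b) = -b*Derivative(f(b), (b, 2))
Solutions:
 f(b) = C1 + b^(1 - re(k))*(C2*sin(log(b)*Abs(im(k))) + C3*cos(log(b)*im(k)))


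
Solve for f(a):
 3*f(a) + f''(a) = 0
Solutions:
 f(a) = C1*sin(sqrt(3)*a) + C2*cos(sqrt(3)*a)


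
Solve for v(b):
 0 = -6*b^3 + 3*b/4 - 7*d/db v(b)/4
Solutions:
 v(b) = C1 - 6*b^4/7 + 3*b^2/14


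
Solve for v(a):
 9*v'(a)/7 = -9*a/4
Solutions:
 v(a) = C1 - 7*a^2/8


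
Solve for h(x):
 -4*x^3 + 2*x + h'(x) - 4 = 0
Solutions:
 h(x) = C1 + x^4 - x^2 + 4*x


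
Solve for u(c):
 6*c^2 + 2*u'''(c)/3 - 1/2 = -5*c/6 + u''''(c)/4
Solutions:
 u(c) = C1 + C2*c + C3*c^2 + C4*exp(8*c/3) - 3*c^5/20 - c^4/3 - 3*c^3/8


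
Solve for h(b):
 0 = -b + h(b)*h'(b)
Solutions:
 h(b) = -sqrt(C1 + b^2)
 h(b) = sqrt(C1 + b^2)


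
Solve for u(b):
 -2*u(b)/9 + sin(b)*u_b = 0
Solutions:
 u(b) = C1*(cos(b) - 1)^(1/9)/(cos(b) + 1)^(1/9)


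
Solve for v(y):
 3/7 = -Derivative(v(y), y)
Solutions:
 v(y) = C1 - 3*y/7


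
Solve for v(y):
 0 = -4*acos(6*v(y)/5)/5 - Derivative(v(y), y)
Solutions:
 Integral(1/acos(6*_y/5), (_y, v(y))) = C1 - 4*y/5


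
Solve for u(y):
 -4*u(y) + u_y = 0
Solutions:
 u(y) = C1*exp(4*y)


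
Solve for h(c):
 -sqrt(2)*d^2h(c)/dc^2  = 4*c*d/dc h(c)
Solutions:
 h(c) = C1 + C2*erf(2^(1/4)*c)


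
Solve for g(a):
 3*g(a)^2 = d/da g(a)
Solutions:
 g(a) = -1/(C1 + 3*a)


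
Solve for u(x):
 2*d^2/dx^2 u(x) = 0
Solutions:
 u(x) = C1 + C2*x


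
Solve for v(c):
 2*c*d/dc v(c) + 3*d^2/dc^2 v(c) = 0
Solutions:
 v(c) = C1 + C2*erf(sqrt(3)*c/3)


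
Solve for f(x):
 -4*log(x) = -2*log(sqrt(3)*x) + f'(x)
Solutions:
 f(x) = C1 - 2*x*log(x) + x*log(3) + 2*x


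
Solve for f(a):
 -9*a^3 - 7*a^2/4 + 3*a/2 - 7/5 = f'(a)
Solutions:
 f(a) = C1 - 9*a^4/4 - 7*a^3/12 + 3*a^2/4 - 7*a/5


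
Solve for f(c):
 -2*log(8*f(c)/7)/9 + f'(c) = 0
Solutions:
 -9*Integral(1/(log(_y) - log(7) + 3*log(2)), (_y, f(c)))/2 = C1 - c


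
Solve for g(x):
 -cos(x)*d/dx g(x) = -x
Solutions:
 g(x) = C1 + Integral(x/cos(x), x)


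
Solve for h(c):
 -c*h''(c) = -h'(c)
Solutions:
 h(c) = C1 + C2*c^2


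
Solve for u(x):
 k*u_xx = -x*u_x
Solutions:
 u(x) = C1 + C2*sqrt(k)*erf(sqrt(2)*x*sqrt(1/k)/2)


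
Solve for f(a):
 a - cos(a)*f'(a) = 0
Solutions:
 f(a) = C1 + Integral(a/cos(a), a)


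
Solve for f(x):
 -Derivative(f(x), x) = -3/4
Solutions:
 f(x) = C1 + 3*x/4


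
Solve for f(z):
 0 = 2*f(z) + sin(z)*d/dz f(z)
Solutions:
 f(z) = C1*(cos(z) + 1)/(cos(z) - 1)


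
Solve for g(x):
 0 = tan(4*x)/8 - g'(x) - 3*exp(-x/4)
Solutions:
 g(x) = C1 + log(tan(4*x)^2 + 1)/64 + 12*exp(-x/4)


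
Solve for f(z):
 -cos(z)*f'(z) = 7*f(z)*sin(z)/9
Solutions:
 f(z) = C1*cos(z)^(7/9)


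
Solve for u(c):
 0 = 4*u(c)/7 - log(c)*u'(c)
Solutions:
 u(c) = C1*exp(4*li(c)/7)


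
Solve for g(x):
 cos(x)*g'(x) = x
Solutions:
 g(x) = C1 + Integral(x/cos(x), x)


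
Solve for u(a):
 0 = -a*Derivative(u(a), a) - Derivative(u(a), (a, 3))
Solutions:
 u(a) = C1 + Integral(C2*airyai(-a) + C3*airybi(-a), a)


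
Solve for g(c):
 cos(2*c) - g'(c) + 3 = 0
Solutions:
 g(c) = C1 + 3*c + sin(2*c)/2


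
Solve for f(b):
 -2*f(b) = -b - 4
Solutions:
 f(b) = b/2 + 2


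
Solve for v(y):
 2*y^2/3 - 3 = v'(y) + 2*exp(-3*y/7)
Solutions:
 v(y) = C1 + 2*y^3/9 - 3*y + 14*exp(-3*y/7)/3


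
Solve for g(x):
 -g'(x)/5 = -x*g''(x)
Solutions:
 g(x) = C1 + C2*x^(6/5)


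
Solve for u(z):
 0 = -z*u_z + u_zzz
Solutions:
 u(z) = C1 + Integral(C2*airyai(z) + C3*airybi(z), z)


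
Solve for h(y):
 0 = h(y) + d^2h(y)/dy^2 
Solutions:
 h(y) = C1*sin(y) + C2*cos(y)


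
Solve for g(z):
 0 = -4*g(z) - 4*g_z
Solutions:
 g(z) = C1*exp(-z)


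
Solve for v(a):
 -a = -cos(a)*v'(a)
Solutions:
 v(a) = C1 + Integral(a/cos(a), a)


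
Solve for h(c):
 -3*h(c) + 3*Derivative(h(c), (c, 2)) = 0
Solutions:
 h(c) = C1*exp(-c) + C2*exp(c)


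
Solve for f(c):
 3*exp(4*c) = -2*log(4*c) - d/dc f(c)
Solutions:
 f(c) = C1 - 2*c*log(c) + 2*c*(1 - 2*log(2)) - 3*exp(4*c)/4


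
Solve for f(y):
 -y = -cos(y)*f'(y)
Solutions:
 f(y) = C1 + Integral(y/cos(y), y)


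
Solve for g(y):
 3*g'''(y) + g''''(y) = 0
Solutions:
 g(y) = C1 + C2*y + C3*y^2 + C4*exp(-3*y)


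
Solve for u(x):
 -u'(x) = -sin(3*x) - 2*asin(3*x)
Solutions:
 u(x) = C1 + 2*x*asin(3*x) + 2*sqrt(1 - 9*x^2)/3 - cos(3*x)/3


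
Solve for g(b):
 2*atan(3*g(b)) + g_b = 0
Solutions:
 Integral(1/atan(3*_y), (_y, g(b))) = C1 - 2*b


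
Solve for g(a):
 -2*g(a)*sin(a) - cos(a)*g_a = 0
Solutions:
 g(a) = C1*cos(a)^2


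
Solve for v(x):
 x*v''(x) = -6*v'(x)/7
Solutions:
 v(x) = C1 + C2*x^(1/7)


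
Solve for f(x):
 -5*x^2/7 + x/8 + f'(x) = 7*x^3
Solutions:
 f(x) = C1 + 7*x^4/4 + 5*x^3/21 - x^2/16


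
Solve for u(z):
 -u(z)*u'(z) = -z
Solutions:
 u(z) = -sqrt(C1 + z^2)
 u(z) = sqrt(C1 + z^2)


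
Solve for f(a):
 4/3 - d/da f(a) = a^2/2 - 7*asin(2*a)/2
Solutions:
 f(a) = C1 - a^3/6 + 7*a*asin(2*a)/2 + 4*a/3 + 7*sqrt(1 - 4*a^2)/4


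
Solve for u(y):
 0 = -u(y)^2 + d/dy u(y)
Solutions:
 u(y) = -1/(C1 + y)


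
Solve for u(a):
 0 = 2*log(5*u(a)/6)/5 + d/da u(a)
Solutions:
 5*Integral(1/(log(_y) - log(6) + log(5)), (_y, u(a)))/2 = C1 - a


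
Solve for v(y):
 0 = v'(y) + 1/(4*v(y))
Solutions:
 v(y) = -sqrt(C1 - 2*y)/2
 v(y) = sqrt(C1 - 2*y)/2


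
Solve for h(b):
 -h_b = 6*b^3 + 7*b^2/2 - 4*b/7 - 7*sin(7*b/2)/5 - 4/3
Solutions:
 h(b) = C1 - 3*b^4/2 - 7*b^3/6 + 2*b^2/7 + 4*b/3 - 2*cos(7*b/2)/5


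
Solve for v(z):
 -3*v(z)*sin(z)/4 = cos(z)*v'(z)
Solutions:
 v(z) = C1*cos(z)^(3/4)


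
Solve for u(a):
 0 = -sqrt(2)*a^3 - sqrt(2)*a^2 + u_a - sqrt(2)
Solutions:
 u(a) = C1 + sqrt(2)*a^4/4 + sqrt(2)*a^3/3 + sqrt(2)*a


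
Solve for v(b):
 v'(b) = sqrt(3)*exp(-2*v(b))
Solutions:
 v(b) = log(-sqrt(C1 + 2*sqrt(3)*b))
 v(b) = log(C1 + 2*sqrt(3)*b)/2


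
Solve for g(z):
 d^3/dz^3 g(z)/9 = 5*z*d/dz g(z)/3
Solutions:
 g(z) = C1 + Integral(C2*airyai(15^(1/3)*z) + C3*airybi(15^(1/3)*z), z)


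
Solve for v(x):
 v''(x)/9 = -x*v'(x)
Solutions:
 v(x) = C1 + C2*erf(3*sqrt(2)*x/2)


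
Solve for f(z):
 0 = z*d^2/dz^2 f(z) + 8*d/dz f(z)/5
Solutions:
 f(z) = C1 + C2/z^(3/5)


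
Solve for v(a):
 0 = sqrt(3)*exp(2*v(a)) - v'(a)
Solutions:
 v(a) = log(-sqrt(-1/(C1 + sqrt(3)*a))) - log(2)/2
 v(a) = log(-1/(C1 + sqrt(3)*a))/2 - log(2)/2


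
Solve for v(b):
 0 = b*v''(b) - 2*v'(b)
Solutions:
 v(b) = C1 + C2*b^3


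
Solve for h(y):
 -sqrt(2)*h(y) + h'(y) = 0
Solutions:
 h(y) = C1*exp(sqrt(2)*y)


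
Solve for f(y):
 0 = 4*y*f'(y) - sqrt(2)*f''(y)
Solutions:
 f(y) = C1 + C2*erfi(2^(1/4)*y)


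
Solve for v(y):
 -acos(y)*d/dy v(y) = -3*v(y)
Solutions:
 v(y) = C1*exp(3*Integral(1/acos(y), y))


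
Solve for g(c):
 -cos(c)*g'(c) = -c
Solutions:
 g(c) = C1 + Integral(c/cos(c), c)


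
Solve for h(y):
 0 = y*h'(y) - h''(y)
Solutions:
 h(y) = C1 + C2*erfi(sqrt(2)*y/2)


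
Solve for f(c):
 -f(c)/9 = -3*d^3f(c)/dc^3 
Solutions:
 f(c) = C3*exp(c/3) + (C1*sin(sqrt(3)*c/6) + C2*cos(sqrt(3)*c/6))*exp(-c/6)


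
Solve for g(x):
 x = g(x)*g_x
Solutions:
 g(x) = -sqrt(C1 + x^2)
 g(x) = sqrt(C1 + x^2)


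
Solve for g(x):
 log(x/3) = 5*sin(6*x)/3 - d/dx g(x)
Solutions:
 g(x) = C1 - x*log(x) + x + x*log(3) - 5*cos(6*x)/18


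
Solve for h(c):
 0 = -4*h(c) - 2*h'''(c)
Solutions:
 h(c) = C3*exp(-2^(1/3)*c) + (C1*sin(2^(1/3)*sqrt(3)*c/2) + C2*cos(2^(1/3)*sqrt(3)*c/2))*exp(2^(1/3)*c/2)


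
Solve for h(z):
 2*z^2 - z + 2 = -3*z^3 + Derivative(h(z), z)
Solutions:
 h(z) = C1 + 3*z^4/4 + 2*z^3/3 - z^2/2 + 2*z


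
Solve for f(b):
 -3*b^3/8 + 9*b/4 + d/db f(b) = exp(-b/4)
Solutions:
 f(b) = C1 + 3*b^4/32 - 9*b^2/8 - 4*exp(-b/4)


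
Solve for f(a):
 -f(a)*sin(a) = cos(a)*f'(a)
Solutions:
 f(a) = C1*cos(a)


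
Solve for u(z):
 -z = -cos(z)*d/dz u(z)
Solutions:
 u(z) = C1 + Integral(z/cos(z), z)


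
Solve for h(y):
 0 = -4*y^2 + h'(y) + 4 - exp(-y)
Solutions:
 h(y) = C1 + 4*y^3/3 - 4*y - exp(-y)


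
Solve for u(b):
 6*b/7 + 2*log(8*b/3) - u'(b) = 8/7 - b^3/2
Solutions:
 u(b) = C1 + b^4/8 + 3*b^2/7 + 2*b*log(b) - 22*b/7 - 2*b*log(3) + 6*b*log(2)


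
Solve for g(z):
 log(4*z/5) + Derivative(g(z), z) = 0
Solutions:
 g(z) = C1 - z*log(z) + z*log(5/4) + z


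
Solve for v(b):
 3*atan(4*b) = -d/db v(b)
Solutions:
 v(b) = C1 - 3*b*atan(4*b) + 3*log(16*b^2 + 1)/8


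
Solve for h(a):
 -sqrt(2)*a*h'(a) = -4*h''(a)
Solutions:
 h(a) = C1 + C2*erfi(2^(3/4)*a/4)


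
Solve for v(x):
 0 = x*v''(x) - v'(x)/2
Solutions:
 v(x) = C1 + C2*x^(3/2)


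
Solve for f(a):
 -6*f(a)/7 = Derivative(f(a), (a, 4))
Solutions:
 f(a) = (C1*sin(14^(3/4)*3^(1/4)*a/14) + C2*cos(14^(3/4)*3^(1/4)*a/14))*exp(-14^(3/4)*3^(1/4)*a/14) + (C3*sin(14^(3/4)*3^(1/4)*a/14) + C4*cos(14^(3/4)*3^(1/4)*a/14))*exp(14^(3/4)*3^(1/4)*a/14)


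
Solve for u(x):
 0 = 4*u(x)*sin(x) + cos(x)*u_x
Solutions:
 u(x) = C1*cos(x)^4


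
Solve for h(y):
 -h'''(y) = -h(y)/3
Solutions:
 h(y) = C3*exp(3^(2/3)*y/3) + (C1*sin(3^(1/6)*y/2) + C2*cos(3^(1/6)*y/2))*exp(-3^(2/3)*y/6)


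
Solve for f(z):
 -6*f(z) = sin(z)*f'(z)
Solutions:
 f(z) = C1*(cos(z)^3 + 3*cos(z)^2 + 3*cos(z) + 1)/(cos(z)^3 - 3*cos(z)^2 + 3*cos(z) - 1)


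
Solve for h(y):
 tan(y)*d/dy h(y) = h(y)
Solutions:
 h(y) = C1*sin(y)


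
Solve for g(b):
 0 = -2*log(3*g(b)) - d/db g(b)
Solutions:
 Integral(1/(log(_y) + log(3)), (_y, g(b)))/2 = C1 - b


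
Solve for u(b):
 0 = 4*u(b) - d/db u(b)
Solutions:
 u(b) = C1*exp(4*b)


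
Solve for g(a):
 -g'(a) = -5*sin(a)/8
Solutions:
 g(a) = C1 - 5*cos(a)/8


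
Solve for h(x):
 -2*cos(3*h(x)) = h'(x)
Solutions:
 h(x) = -asin((C1 + exp(12*x))/(C1 - exp(12*x)))/3 + pi/3
 h(x) = asin((C1 + exp(12*x))/(C1 - exp(12*x)))/3


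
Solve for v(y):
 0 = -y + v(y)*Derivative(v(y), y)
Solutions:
 v(y) = -sqrt(C1 + y^2)
 v(y) = sqrt(C1 + y^2)


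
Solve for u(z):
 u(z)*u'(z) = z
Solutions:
 u(z) = -sqrt(C1 + z^2)
 u(z) = sqrt(C1 + z^2)


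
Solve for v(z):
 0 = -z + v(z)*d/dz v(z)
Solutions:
 v(z) = -sqrt(C1 + z^2)
 v(z) = sqrt(C1 + z^2)


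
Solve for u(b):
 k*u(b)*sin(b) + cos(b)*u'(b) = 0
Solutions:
 u(b) = C1*exp(k*log(cos(b)))


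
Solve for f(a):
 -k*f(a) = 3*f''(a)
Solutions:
 f(a) = C1*exp(-sqrt(3)*a*sqrt(-k)/3) + C2*exp(sqrt(3)*a*sqrt(-k)/3)


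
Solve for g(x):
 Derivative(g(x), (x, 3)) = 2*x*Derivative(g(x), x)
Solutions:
 g(x) = C1 + Integral(C2*airyai(2^(1/3)*x) + C3*airybi(2^(1/3)*x), x)


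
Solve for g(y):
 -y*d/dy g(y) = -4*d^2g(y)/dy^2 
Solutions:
 g(y) = C1 + C2*erfi(sqrt(2)*y/4)


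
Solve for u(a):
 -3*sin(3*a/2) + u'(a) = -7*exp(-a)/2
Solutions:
 u(a) = C1 - 2*cos(3*a/2) + 7*exp(-a)/2


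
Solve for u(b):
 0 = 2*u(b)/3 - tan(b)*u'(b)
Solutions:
 u(b) = C1*sin(b)^(2/3)


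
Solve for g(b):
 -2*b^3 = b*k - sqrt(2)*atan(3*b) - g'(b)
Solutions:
 g(b) = C1 + b^4/2 + b^2*k/2 - sqrt(2)*(b*atan(3*b) - log(9*b^2 + 1)/6)


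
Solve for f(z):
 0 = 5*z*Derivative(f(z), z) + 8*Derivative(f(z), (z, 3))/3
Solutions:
 f(z) = C1 + Integral(C2*airyai(-15^(1/3)*z/2) + C3*airybi(-15^(1/3)*z/2), z)


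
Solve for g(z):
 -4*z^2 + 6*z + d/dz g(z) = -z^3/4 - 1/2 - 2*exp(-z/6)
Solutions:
 g(z) = C1 - z^4/16 + 4*z^3/3 - 3*z^2 - z/2 + 12*exp(-z/6)


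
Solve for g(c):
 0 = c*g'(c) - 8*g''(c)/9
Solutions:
 g(c) = C1 + C2*erfi(3*c/4)


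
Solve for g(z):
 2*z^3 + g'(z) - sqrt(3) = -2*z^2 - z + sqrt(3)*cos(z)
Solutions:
 g(z) = C1 - z^4/2 - 2*z^3/3 - z^2/2 + sqrt(3)*z + sqrt(3)*sin(z)


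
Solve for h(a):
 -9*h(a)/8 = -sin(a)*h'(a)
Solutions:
 h(a) = C1*(cos(a) - 1)^(9/16)/(cos(a) + 1)^(9/16)


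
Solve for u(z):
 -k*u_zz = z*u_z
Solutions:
 u(z) = C1 + C2*sqrt(k)*erf(sqrt(2)*z*sqrt(1/k)/2)


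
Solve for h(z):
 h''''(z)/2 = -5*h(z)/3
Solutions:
 h(z) = (C1*sin(5^(1/4)*6^(3/4)*z/6) + C2*cos(5^(1/4)*6^(3/4)*z/6))*exp(-5^(1/4)*6^(3/4)*z/6) + (C3*sin(5^(1/4)*6^(3/4)*z/6) + C4*cos(5^(1/4)*6^(3/4)*z/6))*exp(5^(1/4)*6^(3/4)*z/6)


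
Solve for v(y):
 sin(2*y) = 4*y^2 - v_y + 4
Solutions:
 v(y) = C1 + 4*y^3/3 + 4*y + cos(2*y)/2


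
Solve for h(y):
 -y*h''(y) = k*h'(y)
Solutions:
 h(y) = C1 + y^(1 - re(k))*(C2*sin(log(y)*Abs(im(k))) + C3*cos(log(y)*im(k)))


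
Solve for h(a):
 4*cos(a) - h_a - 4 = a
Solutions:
 h(a) = C1 - a^2/2 - 4*a + 4*sin(a)


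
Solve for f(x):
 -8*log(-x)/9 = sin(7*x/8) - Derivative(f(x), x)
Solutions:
 f(x) = C1 + 8*x*log(-x)/9 - 8*x/9 - 8*cos(7*x/8)/7


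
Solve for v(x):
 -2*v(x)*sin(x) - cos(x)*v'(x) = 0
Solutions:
 v(x) = C1*cos(x)^2


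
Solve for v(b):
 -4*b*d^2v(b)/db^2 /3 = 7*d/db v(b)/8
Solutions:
 v(b) = C1 + C2*b^(11/32)


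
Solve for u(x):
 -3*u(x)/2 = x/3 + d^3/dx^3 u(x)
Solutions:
 u(x) = C3*exp(-2^(2/3)*3^(1/3)*x/2) - 2*x/9 + (C1*sin(2^(2/3)*3^(5/6)*x/4) + C2*cos(2^(2/3)*3^(5/6)*x/4))*exp(2^(2/3)*3^(1/3)*x/4)


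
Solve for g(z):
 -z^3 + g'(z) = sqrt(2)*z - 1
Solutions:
 g(z) = C1 + z^4/4 + sqrt(2)*z^2/2 - z


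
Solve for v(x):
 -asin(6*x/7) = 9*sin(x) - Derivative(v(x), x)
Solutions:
 v(x) = C1 + x*asin(6*x/7) + sqrt(49 - 36*x^2)/6 - 9*cos(x)


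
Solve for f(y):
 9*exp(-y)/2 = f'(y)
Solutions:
 f(y) = C1 - 9*exp(-y)/2


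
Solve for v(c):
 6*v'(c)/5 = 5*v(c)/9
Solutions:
 v(c) = C1*exp(25*c/54)


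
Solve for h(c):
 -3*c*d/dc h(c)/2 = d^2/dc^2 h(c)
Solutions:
 h(c) = C1 + C2*erf(sqrt(3)*c/2)


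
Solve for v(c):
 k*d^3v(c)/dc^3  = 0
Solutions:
 v(c) = C1 + C2*c + C3*c^2


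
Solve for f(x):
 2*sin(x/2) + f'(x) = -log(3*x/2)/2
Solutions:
 f(x) = C1 - x*log(x)/2 - x*log(3) + x/2 + x*log(6)/2 + 4*cos(x/2)


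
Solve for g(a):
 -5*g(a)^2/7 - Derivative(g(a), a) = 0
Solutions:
 g(a) = 7/(C1 + 5*a)


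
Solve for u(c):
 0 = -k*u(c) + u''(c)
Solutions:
 u(c) = C1*exp(-c*sqrt(k)) + C2*exp(c*sqrt(k))


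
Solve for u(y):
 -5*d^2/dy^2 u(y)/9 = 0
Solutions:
 u(y) = C1 + C2*y


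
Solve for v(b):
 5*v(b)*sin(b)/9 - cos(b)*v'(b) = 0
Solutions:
 v(b) = C1/cos(b)^(5/9)


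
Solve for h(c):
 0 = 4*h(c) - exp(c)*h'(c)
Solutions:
 h(c) = C1*exp(-4*exp(-c))


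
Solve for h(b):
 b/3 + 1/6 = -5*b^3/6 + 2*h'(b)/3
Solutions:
 h(b) = C1 + 5*b^4/16 + b^2/4 + b/4


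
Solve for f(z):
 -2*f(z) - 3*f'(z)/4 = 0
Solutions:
 f(z) = C1*exp(-8*z/3)


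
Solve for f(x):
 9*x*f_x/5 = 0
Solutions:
 f(x) = C1


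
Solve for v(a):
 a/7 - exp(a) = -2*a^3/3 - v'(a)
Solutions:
 v(a) = C1 - a^4/6 - a^2/14 + exp(a)


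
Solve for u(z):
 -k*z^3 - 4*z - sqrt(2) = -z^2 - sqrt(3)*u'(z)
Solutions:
 u(z) = C1 + sqrt(3)*k*z^4/12 - sqrt(3)*z^3/9 + 2*sqrt(3)*z^2/3 + sqrt(6)*z/3


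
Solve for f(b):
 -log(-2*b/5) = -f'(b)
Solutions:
 f(b) = C1 + b*log(-b) + b*(-log(5) - 1 + log(2))


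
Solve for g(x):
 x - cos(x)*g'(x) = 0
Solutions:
 g(x) = C1 + Integral(x/cos(x), x)


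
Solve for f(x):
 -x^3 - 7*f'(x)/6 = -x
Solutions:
 f(x) = C1 - 3*x^4/14 + 3*x^2/7


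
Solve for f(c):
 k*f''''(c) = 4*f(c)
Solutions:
 f(c) = C1*exp(-sqrt(2)*c*(1/k)^(1/4)) + C2*exp(sqrt(2)*c*(1/k)^(1/4)) + C3*exp(-sqrt(2)*I*c*(1/k)^(1/4)) + C4*exp(sqrt(2)*I*c*(1/k)^(1/4))


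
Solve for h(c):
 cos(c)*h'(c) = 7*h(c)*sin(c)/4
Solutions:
 h(c) = C1/cos(c)^(7/4)


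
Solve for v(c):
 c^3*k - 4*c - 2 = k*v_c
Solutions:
 v(c) = C1 + c^4/4 - 2*c^2/k - 2*c/k


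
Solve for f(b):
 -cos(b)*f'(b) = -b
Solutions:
 f(b) = C1 + Integral(b/cos(b), b)


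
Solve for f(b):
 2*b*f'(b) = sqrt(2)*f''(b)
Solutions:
 f(b) = C1 + C2*erfi(2^(3/4)*b/2)


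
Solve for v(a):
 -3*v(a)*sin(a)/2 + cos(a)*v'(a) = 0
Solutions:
 v(a) = C1/cos(a)^(3/2)


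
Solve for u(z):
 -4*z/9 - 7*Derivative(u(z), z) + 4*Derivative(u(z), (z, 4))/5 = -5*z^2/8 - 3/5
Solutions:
 u(z) = C1 + C4*exp(70^(1/3)*z/2) + 5*z^3/168 - 2*z^2/63 + 3*z/35 + (C2*sin(sqrt(3)*70^(1/3)*z/4) + C3*cos(sqrt(3)*70^(1/3)*z/4))*exp(-70^(1/3)*z/4)


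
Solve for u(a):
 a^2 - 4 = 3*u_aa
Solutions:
 u(a) = C1 + C2*a + a^4/36 - 2*a^2/3


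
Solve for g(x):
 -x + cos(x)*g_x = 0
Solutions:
 g(x) = C1 + Integral(x/cos(x), x)


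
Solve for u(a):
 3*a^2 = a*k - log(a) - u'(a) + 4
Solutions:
 u(a) = C1 - a^3 + a^2*k/2 - a*log(a) + 5*a


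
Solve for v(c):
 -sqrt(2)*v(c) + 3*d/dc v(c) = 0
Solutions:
 v(c) = C1*exp(sqrt(2)*c/3)


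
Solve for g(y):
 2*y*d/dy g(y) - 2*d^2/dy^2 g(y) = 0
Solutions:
 g(y) = C1 + C2*erfi(sqrt(2)*y/2)


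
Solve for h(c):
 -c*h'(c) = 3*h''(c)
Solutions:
 h(c) = C1 + C2*erf(sqrt(6)*c/6)


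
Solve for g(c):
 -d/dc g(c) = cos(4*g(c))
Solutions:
 g(c) = -asin((C1 + exp(8*c))/(C1 - exp(8*c)))/4 + pi/4
 g(c) = asin((C1 + exp(8*c))/(C1 - exp(8*c)))/4


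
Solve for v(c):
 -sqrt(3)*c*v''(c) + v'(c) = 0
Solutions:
 v(c) = C1 + C2*c^(sqrt(3)/3 + 1)


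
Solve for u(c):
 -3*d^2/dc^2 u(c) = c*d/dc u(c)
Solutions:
 u(c) = C1 + C2*erf(sqrt(6)*c/6)


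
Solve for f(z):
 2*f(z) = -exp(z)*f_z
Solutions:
 f(z) = C1*exp(2*exp(-z))


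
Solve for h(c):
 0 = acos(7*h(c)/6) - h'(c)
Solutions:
 Integral(1/acos(7*_y/6), (_y, h(c))) = C1 + c


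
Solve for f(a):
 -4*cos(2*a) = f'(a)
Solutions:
 f(a) = C1 - 2*sin(2*a)


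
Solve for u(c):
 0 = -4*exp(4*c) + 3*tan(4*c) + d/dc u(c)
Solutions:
 u(c) = C1 + exp(4*c) + 3*log(cos(4*c))/4


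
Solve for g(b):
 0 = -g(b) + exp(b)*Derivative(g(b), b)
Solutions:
 g(b) = C1*exp(-exp(-b))


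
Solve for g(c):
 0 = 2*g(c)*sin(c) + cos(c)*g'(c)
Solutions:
 g(c) = C1*cos(c)^2


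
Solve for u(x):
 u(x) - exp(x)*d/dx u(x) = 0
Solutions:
 u(x) = C1*exp(-exp(-x))


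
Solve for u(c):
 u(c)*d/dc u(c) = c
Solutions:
 u(c) = -sqrt(C1 + c^2)
 u(c) = sqrt(C1 + c^2)


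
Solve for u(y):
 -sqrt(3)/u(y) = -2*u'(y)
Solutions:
 u(y) = -sqrt(C1 + sqrt(3)*y)
 u(y) = sqrt(C1 + sqrt(3)*y)


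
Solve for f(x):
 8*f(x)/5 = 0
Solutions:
 f(x) = 0


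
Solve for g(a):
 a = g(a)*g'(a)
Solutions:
 g(a) = -sqrt(C1 + a^2)
 g(a) = sqrt(C1 + a^2)


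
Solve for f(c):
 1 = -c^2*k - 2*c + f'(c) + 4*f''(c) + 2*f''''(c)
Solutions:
 f(c) = C1 + C2*exp(-6^(1/3)*c*(-(9 + sqrt(465))^(1/3) + 4*6^(1/3)/(9 + sqrt(465))^(1/3))/12)*sin(2^(1/3)*3^(1/6)*c*(2^(1/3)/(9 + sqrt(465))^(1/3) + 3^(2/3)*(9 + sqrt(465))^(1/3)/12)) + C3*exp(-6^(1/3)*c*(-(9 + sqrt(465))^(1/3) + 4*6^(1/3)/(9 + sqrt(465))^(1/3))/12)*cos(2^(1/3)*3^(1/6)*c*(2^(1/3)/(9 + sqrt(465))^(1/3) + 3^(2/3)*(9 + sqrt(465))^(1/3)/12)) + C4*exp(6^(1/3)*c*(-(9 + sqrt(465))^(1/3) + 4*6^(1/3)/(9 + sqrt(465))^(1/3))/6) + c^3*k/3 - 4*c^2*k + c^2 + 32*c*k - 7*c


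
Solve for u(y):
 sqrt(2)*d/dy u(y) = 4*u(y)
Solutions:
 u(y) = C1*exp(2*sqrt(2)*y)


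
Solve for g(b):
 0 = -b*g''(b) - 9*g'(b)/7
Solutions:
 g(b) = C1 + C2/b^(2/7)


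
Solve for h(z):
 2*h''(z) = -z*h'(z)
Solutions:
 h(z) = C1 + C2*erf(z/2)


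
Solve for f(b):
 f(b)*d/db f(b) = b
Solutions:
 f(b) = -sqrt(C1 + b^2)
 f(b) = sqrt(C1 + b^2)


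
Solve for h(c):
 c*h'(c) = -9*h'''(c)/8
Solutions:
 h(c) = C1 + Integral(C2*airyai(-2*3^(1/3)*c/3) + C3*airybi(-2*3^(1/3)*c/3), c)


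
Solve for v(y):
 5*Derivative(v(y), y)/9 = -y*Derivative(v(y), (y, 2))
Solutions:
 v(y) = C1 + C2*y^(4/9)


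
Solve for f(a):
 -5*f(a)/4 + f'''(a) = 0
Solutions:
 f(a) = C3*exp(10^(1/3)*a/2) + (C1*sin(10^(1/3)*sqrt(3)*a/4) + C2*cos(10^(1/3)*sqrt(3)*a/4))*exp(-10^(1/3)*a/4)


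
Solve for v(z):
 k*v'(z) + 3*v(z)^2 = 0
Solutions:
 v(z) = k/(C1*k + 3*z)


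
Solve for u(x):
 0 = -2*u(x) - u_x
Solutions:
 u(x) = C1*exp(-2*x)


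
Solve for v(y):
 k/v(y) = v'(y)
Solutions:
 v(y) = -sqrt(C1 + 2*k*y)
 v(y) = sqrt(C1 + 2*k*y)


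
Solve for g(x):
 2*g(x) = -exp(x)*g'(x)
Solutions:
 g(x) = C1*exp(2*exp(-x))


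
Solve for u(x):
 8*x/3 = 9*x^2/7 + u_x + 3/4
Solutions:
 u(x) = C1 - 3*x^3/7 + 4*x^2/3 - 3*x/4


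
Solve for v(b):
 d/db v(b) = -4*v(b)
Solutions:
 v(b) = C1*exp(-4*b)


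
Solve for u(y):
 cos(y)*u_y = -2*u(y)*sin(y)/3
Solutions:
 u(y) = C1*cos(y)^(2/3)


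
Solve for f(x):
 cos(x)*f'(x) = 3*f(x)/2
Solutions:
 f(x) = C1*(sin(x) + 1)^(3/4)/(sin(x) - 1)^(3/4)


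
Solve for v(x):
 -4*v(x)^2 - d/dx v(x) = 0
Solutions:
 v(x) = 1/(C1 + 4*x)


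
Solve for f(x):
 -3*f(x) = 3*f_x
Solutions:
 f(x) = C1*exp(-x)


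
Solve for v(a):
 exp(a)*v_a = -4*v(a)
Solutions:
 v(a) = C1*exp(4*exp(-a))


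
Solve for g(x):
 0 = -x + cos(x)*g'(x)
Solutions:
 g(x) = C1 + Integral(x/cos(x), x)


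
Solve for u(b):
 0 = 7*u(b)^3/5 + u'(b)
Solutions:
 u(b) = -sqrt(10)*sqrt(-1/(C1 - 7*b))/2
 u(b) = sqrt(10)*sqrt(-1/(C1 - 7*b))/2


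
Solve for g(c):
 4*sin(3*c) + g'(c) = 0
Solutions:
 g(c) = C1 + 4*cos(3*c)/3


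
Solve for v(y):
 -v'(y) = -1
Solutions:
 v(y) = C1 + y


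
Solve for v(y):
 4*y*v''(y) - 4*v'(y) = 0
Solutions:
 v(y) = C1 + C2*y^2


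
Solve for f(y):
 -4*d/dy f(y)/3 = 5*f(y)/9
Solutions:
 f(y) = C1*exp(-5*y/12)


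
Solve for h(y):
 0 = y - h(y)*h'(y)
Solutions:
 h(y) = -sqrt(C1 + y^2)
 h(y) = sqrt(C1 + y^2)


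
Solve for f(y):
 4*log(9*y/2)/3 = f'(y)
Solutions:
 f(y) = C1 + 4*y*log(y)/3 - 4*y/3 - 4*y*log(2)/3 + 8*y*log(3)/3


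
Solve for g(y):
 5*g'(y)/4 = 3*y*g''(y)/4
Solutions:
 g(y) = C1 + C2*y^(8/3)


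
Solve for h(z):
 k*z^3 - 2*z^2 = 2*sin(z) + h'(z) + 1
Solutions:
 h(z) = C1 + k*z^4/4 - 2*z^3/3 - z + 2*cos(z)


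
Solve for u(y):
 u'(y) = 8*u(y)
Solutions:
 u(y) = C1*exp(8*y)


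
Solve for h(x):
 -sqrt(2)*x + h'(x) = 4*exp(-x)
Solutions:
 h(x) = C1 + sqrt(2)*x^2/2 - 4*exp(-x)


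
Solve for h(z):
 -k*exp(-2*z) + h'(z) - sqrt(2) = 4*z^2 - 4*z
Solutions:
 h(z) = C1 - k*exp(-2*z)/2 + 4*z^3/3 - 2*z^2 + sqrt(2)*z


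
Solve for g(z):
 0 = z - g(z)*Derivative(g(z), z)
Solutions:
 g(z) = -sqrt(C1 + z^2)
 g(z) = sqrt(C1 + z^2)


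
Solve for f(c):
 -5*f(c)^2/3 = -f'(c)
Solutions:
 f(c) = -3/(C1 + 5*c)


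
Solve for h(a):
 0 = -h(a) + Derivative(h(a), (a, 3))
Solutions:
 h(a) = C3*exp(a) + (C1*sin(sqrt(3)*a/2) + C2*cos(sqrt(3)*a/2))*exp(-a/2)


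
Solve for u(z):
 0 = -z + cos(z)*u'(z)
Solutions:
 u(z) = C1 + Integral(z/cos(z), z)


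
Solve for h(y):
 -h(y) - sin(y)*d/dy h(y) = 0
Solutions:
 h(y) = C1*sqrt(cos(y) + 1)/sqrt(cos(y) - 1)


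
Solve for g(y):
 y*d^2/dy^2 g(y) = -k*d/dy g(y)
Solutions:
 g(y) = C1 + y^(1 - re(k))*(C2*sin(log(y)*Abs(im(k))) + C3*cos(log(y)*im(k)))


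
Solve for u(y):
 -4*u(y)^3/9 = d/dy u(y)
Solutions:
 u(y) = -3*sqrt(2)*sqrt(-1/(C1 - 4*y))/2
 u(y) = 3*sqrt(2)*sqrt(-1/(C1 - 4*y))/2


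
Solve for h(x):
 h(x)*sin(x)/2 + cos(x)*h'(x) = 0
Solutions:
 h(x) = C1*sqrt(cos(x))


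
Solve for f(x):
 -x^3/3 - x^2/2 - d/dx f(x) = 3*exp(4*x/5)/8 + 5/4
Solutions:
 f(x) = C1 - x^4/12 - x^3/6 - 5*x/4 - 15*exp(4*x/5)/32


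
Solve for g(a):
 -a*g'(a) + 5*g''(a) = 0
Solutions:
 g(a) = C1 + C2*erfi(sqrt(10)*a/10)


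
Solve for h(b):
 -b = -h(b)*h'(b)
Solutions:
 h(b) = -sqrt(C1 + b^2)
 h(b) = sqrt(C1 + b^2)


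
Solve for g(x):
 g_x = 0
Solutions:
 g(x) = C1


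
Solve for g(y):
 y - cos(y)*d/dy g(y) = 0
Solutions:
 g(y) = C1 + Integral(y/cos(y), y)


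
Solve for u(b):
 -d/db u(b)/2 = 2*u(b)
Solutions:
 u(b) = C1*exp(-4*b)


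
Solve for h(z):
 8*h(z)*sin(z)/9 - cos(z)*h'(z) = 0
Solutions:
 h(z) = C1/cos(z)^(8/9)


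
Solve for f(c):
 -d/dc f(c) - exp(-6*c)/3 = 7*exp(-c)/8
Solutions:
 f(c) = C1 + 7*exp(-c)/8 + exp(-6*c)/18


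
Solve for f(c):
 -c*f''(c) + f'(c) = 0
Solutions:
 f(c) = C1 + C2*c^2


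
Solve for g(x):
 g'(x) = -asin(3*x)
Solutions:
 g(x) = C1 - x*asin(3*x) - sqrt(1 - 9*x^2)/3


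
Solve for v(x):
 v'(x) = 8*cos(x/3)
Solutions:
 v(x) = C1 + 24*sin(x/3)


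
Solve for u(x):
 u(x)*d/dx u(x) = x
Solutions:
 u(x) = -sqrt(C1 + x^2)
 u(x) = sqrt(C1 + x^2)


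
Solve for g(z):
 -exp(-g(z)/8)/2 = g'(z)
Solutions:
 g(z) = 8*log(C1 - z/16)


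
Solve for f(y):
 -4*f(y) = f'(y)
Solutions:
 f(y) = C1*exp(-4*y)


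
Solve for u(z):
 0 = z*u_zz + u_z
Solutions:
 u(z) = C1 + C2*log(z)


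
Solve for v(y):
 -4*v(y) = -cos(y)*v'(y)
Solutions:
 v(y) = C1*(sin(y)^2 + 2*sin(y) + 1)/(sin(y)^2 - 2*sin(y) + 1)


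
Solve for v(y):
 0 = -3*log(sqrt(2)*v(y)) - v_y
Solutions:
 2*Integral(1/(2*log(_y) + log(2)), (_y, v(y)))/3 = C1 - y


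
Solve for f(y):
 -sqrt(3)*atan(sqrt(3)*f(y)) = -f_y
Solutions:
 Integral(1/atan(sqrt(3)*_y), (_y, f(y))) = C1 + sqrt(3)*y


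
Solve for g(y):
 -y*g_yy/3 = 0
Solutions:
 g(y) = C1 + C2*y


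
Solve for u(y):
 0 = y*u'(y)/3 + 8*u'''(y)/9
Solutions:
 u(y) = C1 + Integral(C2*airyai(-3^(1/3)*y/2) + C3*airybi(-3^(1/3)*y/2), y)


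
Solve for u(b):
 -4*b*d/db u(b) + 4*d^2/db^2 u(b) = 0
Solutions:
 u(b) = C1 + C2*erfi(sqrt(2)*b/2)


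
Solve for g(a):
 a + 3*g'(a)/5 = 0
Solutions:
 g(a) = C1 - 5*a^2/6


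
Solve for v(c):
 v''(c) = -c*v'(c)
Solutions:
 v(c) = C1 + C2*erf(sqrt(2)*c/2)


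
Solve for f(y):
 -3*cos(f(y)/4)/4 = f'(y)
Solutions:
 3*y/4 - 2*log(sin(f(y)/4) - 1) + 2*log(sin(f(y)/4) + 1) = C1


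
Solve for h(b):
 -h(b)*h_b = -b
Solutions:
 h(b) = -sqrt(C1 + b^2)
 h(b) = sqrt(C1 + b^2)


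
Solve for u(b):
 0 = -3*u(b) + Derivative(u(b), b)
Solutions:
 u(b) = C1*exp(3*b)


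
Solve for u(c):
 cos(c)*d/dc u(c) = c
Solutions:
 u(c) = C1 + Integral(c/cos(c), c)


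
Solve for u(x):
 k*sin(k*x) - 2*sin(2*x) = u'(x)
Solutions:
 u(x) = C1 + cos(2*x) - cos(k*x)


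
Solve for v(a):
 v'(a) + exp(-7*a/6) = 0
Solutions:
 v(a) = C1 + 6*exp(-7*a/6)/7


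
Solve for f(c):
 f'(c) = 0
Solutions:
 f(c) = C1


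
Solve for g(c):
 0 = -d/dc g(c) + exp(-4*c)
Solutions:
 g(c) = C1 - exp(-4*c)/4


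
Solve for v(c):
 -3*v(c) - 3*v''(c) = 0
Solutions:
 v(c) = C1*sin(c) + C2*cos(c)


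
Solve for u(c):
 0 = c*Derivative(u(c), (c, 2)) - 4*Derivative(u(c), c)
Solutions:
 u(c) = C1 + C2*c^5


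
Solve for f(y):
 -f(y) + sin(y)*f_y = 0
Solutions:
 f(y) = C1*sqrt(cos(y) - 1)/sqrt(cos(y) + 1)


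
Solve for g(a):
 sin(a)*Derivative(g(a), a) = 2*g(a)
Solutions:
 g(a) = C1*(cos(a) - 1)/(cos(a) + 1)


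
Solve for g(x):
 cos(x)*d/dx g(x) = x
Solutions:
 g(x) = C1 + Integral(x/cos(x), x)


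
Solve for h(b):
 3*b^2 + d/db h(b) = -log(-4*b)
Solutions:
 h(b) = C1 - b^3 - b*log(-b) + b*(1 - 2*log(2))


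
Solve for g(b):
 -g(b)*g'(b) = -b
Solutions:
 g(b) = -sqrt(C1 + b^2)
 g(b) = sqrt(C1 + b^2)


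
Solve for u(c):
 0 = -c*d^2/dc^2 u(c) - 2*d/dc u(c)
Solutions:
 u(c) = C1 + C2/c


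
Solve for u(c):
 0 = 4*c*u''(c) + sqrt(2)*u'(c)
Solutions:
 u(c) = C1 + C2*c^(1 - sqrt(2)/4)


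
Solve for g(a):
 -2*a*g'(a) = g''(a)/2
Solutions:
 g(a) = C1 + C2*erf(sqrt(2)*a)


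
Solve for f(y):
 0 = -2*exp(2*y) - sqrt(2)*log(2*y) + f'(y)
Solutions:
 f(y) = C1 + sqrt(2)*y*log(y) + sqrt(2)*y*(-1 + log(2)) + exp(2*y)


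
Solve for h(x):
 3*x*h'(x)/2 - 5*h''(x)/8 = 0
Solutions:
 h(x) = C1 + C2*erfi(sqrt(30)*x/5)


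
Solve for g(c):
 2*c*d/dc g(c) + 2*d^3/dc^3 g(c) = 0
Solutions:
 g(c) = C1 + Integral(C2*airyai(-c) + C3*airybi(-c), c)


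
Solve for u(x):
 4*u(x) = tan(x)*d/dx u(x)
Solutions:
 u(x) = C1*sin(x)^4


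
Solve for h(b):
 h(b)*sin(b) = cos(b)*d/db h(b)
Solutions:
 h(b) = C1/cos(b)


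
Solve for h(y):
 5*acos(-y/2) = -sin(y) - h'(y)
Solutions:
 h(y) = C1 - 5*y*acos(-y/2) - 5*sqrt(4 - y^2) + cos(y)


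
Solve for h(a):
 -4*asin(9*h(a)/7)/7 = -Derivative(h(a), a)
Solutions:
 Integral(1/asin(9*_y/7), (_y, h(a))) = C1 + 4*a/7


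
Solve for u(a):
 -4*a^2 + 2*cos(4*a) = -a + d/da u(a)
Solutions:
 u(a) = C1 - 4*a^3/3 + a^2/2 + sin(4*a)/2


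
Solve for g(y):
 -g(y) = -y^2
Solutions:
 g(y) = y^2


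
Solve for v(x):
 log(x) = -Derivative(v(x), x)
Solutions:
 v(x) = C1 - x*log(x) + x


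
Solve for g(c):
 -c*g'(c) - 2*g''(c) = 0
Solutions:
 g(c) = C1 + C2*erf(c/2)


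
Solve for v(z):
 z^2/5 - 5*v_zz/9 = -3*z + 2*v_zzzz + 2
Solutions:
 v(z) = C1 + C2*z + C3*sin(sqrt(10)*z/6) + C4*cos(sqrt(10)*z/6) + 3*z^4/100 + 9*z^3/10 - 387*z^2/125


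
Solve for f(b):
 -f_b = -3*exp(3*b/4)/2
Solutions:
 f(b) = C1 + 2*exp(3*b/4)


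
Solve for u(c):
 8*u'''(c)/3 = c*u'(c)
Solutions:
 u(c) = C1 + Integral(C2*airyai(3^(1/3)*c/2) + C3*airybi(3^(1/3)*c/2), c)


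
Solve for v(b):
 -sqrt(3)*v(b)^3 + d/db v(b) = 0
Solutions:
 v(b) = -sqrt(2)*sqrt(-1/(C1 + sqrt(3)*b))/2
 v(b) = sqrt(2)*sqrt(-1/(C1 + sqrt(3)*b))/2


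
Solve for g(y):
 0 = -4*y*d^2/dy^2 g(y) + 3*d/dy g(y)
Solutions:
 g(y) = C1 + C2*y^(7/4)


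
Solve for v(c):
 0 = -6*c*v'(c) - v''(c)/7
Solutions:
 v(c) = C1 + C2*erf(sqrt(21)*c)


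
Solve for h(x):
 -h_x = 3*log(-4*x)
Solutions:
 h(x) = C1 - 3*x*log(-x) + 3*x*(1 - 2*log(2))


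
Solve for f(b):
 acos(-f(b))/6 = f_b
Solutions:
 Integral(1/acos(-_y), (_y, f(b))) = C1 + b/6


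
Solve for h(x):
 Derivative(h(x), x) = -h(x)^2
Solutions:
 h(x) = 1/(C1 + x)


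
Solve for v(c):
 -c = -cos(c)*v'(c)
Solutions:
 v(c) = C1 + Integral(c/cos(c), c)


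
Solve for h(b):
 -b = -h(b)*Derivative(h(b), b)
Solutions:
 h(b) = -sqrt(C1 + b^2)
 h(b) = sqrt(C1 + b^2)


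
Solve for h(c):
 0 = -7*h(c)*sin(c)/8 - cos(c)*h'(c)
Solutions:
 h(c) = C1*cos(c)^(7/8)


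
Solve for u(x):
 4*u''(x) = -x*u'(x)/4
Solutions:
 u(x) = C1 + C2*erf(sqrt(2)*x/8)


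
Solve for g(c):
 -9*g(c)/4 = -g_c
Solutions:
 g(c) = C1*exp(9*c/4)


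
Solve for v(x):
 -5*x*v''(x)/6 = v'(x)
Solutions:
 v(x) = C1 + C2/x^(1/5)


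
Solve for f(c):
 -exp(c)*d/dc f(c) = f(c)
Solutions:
 f(c) = C1*exp(exp(-c))


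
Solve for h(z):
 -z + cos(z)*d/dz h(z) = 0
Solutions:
 h(z) = C1 + Integral(z/cos(z), z)


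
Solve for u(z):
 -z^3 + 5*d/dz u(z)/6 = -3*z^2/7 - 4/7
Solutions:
 u(z) = C1 + 3*z^4/10 - 6*z^3/35 - 24*z/35


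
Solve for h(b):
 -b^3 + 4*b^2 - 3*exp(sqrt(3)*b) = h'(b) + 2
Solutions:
 h(b) = C1 - b^4/4 + 4*b^3/3 - 2*b - sqrt(3)*exp(sqrt(3)*b)


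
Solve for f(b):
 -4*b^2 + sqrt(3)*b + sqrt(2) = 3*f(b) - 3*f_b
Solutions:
 f(b) = C1*exp(b) - 4*b^2/3 - 8*b/3 + sqrt(3)*b/3 - 8/3 + sqrt(2)/3 + sqrt(3)/3


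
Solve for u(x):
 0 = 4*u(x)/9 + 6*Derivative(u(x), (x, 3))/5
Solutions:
 u(x) = C3*exp(-10^(1/3)*x/3) + (C1*sin(10^(1/3)*sqrt(3)*x/6) + C2*cos(10^(1/3)*sqrt(3)*x/6))*exp(10^(1/3)*x/6)


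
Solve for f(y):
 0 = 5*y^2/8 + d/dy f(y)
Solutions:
 f(y) = C1 - 5*y^3/24


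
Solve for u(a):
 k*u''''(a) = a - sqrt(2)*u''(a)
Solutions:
 u(a) = C1 + C2*a + C3*exp(-2^(1/4)*a*sqrt(-1/k)) + C4*exp(2^(1/4)*a*sqrt(-1/k)) + sqrt(2)*a^3/12


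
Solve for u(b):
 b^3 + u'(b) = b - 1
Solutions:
 u(b) = C1 - b^4/4 + b^2/2 - b


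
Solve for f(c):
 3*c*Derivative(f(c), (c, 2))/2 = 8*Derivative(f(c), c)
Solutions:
 f(c) = C1 + C2*c^(19/3)


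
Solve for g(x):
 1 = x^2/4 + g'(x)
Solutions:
 g(x) = C1 - x^3/12 + x


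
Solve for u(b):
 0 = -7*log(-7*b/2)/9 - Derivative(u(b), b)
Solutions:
 u(b) = C1 - 7*b*log(-b)/9 + 7*b*(-log(7) + log(2) + 1)/9


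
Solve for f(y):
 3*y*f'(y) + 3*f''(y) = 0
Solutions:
 f(y) = C1 + C2*erf(sqrt(2)*y/2)


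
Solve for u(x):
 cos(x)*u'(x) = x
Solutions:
 u(x) = C1 + Integral(x/cos(x), x)


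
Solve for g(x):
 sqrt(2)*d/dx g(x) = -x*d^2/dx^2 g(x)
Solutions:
 g(x) = C1 + C2*x^(1 - sqrt(2))


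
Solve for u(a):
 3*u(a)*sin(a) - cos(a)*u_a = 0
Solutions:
 u(a) = C1/cos(a)^3


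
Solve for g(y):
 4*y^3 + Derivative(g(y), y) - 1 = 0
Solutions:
 g(y) = C1 - y^4 + y


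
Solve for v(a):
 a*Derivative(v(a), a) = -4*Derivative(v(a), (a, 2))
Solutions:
 v(a) = C1 + C2*erf(sqrt(2)*a/4)


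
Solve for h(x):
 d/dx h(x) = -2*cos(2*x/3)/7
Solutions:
 h(x) = C1 - 3*sin(2*x/3)/7
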